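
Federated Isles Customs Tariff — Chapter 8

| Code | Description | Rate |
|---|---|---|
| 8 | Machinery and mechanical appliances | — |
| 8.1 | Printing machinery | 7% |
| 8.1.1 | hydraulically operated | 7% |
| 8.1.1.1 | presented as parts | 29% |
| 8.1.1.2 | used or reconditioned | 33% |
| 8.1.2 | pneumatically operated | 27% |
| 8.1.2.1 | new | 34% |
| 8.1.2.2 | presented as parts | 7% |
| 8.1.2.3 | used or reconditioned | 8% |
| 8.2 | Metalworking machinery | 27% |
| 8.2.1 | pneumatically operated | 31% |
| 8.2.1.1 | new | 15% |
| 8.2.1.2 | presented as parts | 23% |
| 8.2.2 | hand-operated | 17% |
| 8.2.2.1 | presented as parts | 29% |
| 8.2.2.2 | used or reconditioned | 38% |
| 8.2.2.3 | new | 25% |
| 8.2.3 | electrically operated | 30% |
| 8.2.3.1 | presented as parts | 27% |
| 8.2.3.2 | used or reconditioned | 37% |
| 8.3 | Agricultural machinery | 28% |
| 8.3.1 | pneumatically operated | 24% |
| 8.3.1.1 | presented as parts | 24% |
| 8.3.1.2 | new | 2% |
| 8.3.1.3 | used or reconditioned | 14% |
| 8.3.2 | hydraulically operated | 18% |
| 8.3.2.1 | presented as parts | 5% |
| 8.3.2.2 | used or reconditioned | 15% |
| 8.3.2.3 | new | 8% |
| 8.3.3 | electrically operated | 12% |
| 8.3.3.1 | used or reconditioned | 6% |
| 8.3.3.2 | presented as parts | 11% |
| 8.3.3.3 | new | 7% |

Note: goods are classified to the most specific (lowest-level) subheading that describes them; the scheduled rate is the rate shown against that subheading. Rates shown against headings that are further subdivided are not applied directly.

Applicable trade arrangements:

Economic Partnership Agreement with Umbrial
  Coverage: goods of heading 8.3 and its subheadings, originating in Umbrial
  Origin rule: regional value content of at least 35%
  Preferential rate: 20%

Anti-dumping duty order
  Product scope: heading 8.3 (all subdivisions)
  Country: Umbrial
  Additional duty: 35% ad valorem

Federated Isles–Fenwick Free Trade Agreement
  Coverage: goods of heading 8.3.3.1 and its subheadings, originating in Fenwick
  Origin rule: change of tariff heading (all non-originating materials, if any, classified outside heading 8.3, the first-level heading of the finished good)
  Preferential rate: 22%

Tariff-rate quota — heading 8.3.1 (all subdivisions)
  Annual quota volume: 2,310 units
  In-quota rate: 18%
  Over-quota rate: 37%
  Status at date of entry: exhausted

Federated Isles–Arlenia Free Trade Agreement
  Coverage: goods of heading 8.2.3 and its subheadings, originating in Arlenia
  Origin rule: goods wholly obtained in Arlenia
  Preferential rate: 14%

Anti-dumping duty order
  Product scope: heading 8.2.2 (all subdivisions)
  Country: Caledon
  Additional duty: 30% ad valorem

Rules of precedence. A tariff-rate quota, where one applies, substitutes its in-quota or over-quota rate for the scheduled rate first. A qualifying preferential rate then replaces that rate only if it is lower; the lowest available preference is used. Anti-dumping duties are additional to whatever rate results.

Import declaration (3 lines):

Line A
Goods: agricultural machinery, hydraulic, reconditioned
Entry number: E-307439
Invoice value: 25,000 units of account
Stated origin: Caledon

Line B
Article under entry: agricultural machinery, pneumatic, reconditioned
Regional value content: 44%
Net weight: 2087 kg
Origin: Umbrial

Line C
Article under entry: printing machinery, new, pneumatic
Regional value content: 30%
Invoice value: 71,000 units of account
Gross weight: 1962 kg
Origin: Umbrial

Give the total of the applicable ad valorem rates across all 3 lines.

Line A: agricultural → 8.3; hydraulic → 8.3.2; reconditioned → 8.3.2.2. Scheduled 15%. No special measure applies. → 15%.
Line B: agricultural → 8.3; pneumatic → 8.3.1; reconditioned → 8.3.1.3. Scheduled 14%. quota on 8.3.1 exhausted → over-quota 37%; Umbrial agreement on 8.3: RVC ≥ 35% → 20% available; preferential 20%; anti-dumping (Umbrial, 8.3): +35%; total 20% + 35% = 55%. → 55%.
Line C: printing → 8.1; pneumatic → 8.1.2; new → 8.1.2.1. Scheduled 34%. Umbrial agreement on 8.3: 8.1.2.1 not covered. → 34%.
Sum: 15% + 55% + 34% = 104%.

104%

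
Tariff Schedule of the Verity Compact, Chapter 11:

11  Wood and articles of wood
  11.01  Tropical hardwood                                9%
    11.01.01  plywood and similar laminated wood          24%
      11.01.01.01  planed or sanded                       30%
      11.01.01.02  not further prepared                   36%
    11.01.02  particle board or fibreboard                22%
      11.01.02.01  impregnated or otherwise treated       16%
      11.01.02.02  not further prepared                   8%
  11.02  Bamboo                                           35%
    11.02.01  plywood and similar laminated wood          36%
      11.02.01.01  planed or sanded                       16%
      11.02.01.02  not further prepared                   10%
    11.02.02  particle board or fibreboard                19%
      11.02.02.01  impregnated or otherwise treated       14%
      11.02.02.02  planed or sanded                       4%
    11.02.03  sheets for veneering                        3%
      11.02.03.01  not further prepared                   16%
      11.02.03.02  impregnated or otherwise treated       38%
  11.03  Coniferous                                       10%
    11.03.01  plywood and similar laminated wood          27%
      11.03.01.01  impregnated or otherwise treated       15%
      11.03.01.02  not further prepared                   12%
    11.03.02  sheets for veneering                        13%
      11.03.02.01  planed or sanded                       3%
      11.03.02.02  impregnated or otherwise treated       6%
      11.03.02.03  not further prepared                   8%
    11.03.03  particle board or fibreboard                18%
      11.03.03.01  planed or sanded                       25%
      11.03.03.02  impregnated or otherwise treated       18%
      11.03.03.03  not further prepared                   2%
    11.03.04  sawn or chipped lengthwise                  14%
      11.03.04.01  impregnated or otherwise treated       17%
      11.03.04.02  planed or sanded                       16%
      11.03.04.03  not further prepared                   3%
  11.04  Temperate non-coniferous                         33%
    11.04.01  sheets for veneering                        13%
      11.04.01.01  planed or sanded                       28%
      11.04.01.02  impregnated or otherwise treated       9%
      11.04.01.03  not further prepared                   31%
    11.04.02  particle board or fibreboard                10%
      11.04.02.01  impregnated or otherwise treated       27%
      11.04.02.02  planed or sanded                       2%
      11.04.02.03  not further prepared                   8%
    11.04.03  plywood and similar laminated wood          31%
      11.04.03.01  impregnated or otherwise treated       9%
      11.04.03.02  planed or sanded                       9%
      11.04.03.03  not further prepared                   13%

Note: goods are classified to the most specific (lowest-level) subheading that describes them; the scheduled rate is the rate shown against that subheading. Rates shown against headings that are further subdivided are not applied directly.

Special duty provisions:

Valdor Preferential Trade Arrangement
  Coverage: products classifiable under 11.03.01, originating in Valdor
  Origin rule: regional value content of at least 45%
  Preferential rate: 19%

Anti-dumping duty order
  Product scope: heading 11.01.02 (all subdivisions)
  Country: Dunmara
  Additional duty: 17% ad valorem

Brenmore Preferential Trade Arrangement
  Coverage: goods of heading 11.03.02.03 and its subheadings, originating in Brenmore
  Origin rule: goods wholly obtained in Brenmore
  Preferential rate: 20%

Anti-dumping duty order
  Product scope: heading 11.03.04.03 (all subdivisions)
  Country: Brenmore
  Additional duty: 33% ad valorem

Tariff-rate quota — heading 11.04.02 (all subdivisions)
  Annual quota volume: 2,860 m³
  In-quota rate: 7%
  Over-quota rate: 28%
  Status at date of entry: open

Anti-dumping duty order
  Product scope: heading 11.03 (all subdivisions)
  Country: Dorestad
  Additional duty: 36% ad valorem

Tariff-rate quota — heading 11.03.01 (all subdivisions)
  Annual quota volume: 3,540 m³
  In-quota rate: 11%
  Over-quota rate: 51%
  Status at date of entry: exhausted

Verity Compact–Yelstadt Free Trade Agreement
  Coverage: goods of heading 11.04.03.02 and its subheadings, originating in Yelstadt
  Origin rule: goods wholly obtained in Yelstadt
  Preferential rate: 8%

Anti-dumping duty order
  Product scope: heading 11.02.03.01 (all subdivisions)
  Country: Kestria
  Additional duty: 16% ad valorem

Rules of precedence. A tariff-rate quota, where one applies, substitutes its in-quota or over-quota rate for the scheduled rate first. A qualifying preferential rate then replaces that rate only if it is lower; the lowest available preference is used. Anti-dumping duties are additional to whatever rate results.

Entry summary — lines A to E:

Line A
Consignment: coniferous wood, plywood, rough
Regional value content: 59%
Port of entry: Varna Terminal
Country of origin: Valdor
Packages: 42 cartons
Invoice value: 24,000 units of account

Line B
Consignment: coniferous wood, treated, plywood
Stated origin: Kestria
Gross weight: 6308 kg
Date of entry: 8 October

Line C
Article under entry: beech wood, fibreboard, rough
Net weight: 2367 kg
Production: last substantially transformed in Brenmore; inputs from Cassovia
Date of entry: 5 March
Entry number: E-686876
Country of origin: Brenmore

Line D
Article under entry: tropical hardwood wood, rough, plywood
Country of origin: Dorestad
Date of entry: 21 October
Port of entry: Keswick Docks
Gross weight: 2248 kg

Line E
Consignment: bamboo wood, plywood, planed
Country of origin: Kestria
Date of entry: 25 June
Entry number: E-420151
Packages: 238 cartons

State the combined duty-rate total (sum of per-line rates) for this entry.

129%

Line A: coniferous → 11.03; plywood → 11.03.01; rough → 11.03.01.02. Scheduled 12%. quota on 11.03.01 exhausted → over-quota 51%; Valdor agreement on 11.03.01: RVC ≥ 45% → 19% available; preferential 19%. → 19%.
Line B: coniferous → 11.03; plywood → 11.03.01; treated → 11.03.01.01. Scheduled 15%. quota on 11.03.01 exhausted → over-quota 51%. → 51%.
Line C: beech → 11.04; fibreboard → 11.04.02; rough → 11.04.02.03. Scheduled 8%. quota on 11.04.02 open → in-quota 7%; Brenmore agreement on 11.03.02.03: 11.04.02.03 not covered. → 7%.
Line D: tropical hardwood → 11.01; plywood → 11.01.01; rough → 11.01.01.02. Scheduled 36%. No special measure applies. → 36%.
Line E: bamboo → 11.02; plywood → 11.02.01; planed → 11.02.01.01. Scheduled 16%. No special measure applies. → 16%.
Sum: 19% + 51% + 7% + 36% + 16% = 129%.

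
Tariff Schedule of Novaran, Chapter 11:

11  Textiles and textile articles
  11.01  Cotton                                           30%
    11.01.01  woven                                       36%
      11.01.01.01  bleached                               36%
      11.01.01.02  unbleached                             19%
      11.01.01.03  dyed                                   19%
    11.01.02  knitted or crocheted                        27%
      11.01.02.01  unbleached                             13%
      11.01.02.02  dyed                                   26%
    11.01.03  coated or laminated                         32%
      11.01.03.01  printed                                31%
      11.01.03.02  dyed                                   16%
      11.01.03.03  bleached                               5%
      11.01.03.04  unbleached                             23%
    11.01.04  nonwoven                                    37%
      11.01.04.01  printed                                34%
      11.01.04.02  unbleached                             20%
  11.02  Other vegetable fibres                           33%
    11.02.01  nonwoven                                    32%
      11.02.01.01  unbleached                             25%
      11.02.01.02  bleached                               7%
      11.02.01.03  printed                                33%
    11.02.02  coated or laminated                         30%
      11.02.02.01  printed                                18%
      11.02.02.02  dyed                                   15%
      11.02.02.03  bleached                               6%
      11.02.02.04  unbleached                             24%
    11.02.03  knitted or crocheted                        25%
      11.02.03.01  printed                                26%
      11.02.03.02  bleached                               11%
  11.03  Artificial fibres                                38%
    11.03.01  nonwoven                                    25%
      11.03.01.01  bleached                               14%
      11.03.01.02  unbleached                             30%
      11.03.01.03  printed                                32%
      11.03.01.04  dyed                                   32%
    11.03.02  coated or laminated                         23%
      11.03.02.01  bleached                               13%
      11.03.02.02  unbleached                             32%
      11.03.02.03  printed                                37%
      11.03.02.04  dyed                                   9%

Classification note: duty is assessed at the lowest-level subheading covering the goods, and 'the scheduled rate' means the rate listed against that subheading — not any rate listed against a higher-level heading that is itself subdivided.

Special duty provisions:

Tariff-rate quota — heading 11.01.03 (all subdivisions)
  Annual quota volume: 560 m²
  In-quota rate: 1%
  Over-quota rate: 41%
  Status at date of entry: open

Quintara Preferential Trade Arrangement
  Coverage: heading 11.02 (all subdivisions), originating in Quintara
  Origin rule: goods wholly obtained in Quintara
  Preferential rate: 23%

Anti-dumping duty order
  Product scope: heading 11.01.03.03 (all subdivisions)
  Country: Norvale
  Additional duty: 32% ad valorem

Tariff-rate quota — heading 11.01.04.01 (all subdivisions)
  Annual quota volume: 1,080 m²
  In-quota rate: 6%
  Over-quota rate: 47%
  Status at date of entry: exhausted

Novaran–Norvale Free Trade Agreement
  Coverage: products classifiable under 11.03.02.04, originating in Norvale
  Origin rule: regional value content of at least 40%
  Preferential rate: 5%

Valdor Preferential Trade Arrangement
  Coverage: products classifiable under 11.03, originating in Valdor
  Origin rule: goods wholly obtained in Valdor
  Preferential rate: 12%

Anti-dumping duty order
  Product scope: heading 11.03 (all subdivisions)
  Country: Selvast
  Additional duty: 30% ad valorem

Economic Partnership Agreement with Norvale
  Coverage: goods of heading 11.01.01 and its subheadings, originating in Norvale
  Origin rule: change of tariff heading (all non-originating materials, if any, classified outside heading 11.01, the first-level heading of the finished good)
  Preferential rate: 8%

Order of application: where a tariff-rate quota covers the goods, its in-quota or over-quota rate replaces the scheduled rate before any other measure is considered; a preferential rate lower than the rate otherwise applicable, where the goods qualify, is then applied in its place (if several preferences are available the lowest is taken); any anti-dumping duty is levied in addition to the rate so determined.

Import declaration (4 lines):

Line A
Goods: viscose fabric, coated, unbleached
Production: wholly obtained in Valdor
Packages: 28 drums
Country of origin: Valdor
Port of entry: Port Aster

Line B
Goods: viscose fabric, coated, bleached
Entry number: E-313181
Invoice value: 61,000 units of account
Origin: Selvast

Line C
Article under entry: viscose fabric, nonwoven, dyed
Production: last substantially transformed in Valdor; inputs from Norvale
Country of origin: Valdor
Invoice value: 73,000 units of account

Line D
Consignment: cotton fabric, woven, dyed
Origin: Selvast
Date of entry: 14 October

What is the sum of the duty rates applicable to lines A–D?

106%

Line A: viscose → 11.03; coated → 11.03.02; unbleached → 11.03.02.02. Scheduled 32%. Valdor agreement on 11.03: wholly obtained → 12% available; preferential 12%. → 12%.
Line B: viscose → 11.03; coated → 11.03.02; bleached → 11.03.02.01. Scheduled 13%. anti-dumping (Selvast, 11.03): +30%; total 13% + 30% = 43%. → 43%.
Line C: viscose → 11.03; nonwoven → 11.03.01; dyed → 11.03.01.04. Scheduled 32%. Valdor agreement on 11.03: not wholly obtained. → 32%.
Line D: cotton → 11.01; woven → 11.01.01; dyed → 11.01.01.03. Scheduled 19%. No special measure applies. → 19%.
Sum: 12% + 43% + 32% + 19% = 106%.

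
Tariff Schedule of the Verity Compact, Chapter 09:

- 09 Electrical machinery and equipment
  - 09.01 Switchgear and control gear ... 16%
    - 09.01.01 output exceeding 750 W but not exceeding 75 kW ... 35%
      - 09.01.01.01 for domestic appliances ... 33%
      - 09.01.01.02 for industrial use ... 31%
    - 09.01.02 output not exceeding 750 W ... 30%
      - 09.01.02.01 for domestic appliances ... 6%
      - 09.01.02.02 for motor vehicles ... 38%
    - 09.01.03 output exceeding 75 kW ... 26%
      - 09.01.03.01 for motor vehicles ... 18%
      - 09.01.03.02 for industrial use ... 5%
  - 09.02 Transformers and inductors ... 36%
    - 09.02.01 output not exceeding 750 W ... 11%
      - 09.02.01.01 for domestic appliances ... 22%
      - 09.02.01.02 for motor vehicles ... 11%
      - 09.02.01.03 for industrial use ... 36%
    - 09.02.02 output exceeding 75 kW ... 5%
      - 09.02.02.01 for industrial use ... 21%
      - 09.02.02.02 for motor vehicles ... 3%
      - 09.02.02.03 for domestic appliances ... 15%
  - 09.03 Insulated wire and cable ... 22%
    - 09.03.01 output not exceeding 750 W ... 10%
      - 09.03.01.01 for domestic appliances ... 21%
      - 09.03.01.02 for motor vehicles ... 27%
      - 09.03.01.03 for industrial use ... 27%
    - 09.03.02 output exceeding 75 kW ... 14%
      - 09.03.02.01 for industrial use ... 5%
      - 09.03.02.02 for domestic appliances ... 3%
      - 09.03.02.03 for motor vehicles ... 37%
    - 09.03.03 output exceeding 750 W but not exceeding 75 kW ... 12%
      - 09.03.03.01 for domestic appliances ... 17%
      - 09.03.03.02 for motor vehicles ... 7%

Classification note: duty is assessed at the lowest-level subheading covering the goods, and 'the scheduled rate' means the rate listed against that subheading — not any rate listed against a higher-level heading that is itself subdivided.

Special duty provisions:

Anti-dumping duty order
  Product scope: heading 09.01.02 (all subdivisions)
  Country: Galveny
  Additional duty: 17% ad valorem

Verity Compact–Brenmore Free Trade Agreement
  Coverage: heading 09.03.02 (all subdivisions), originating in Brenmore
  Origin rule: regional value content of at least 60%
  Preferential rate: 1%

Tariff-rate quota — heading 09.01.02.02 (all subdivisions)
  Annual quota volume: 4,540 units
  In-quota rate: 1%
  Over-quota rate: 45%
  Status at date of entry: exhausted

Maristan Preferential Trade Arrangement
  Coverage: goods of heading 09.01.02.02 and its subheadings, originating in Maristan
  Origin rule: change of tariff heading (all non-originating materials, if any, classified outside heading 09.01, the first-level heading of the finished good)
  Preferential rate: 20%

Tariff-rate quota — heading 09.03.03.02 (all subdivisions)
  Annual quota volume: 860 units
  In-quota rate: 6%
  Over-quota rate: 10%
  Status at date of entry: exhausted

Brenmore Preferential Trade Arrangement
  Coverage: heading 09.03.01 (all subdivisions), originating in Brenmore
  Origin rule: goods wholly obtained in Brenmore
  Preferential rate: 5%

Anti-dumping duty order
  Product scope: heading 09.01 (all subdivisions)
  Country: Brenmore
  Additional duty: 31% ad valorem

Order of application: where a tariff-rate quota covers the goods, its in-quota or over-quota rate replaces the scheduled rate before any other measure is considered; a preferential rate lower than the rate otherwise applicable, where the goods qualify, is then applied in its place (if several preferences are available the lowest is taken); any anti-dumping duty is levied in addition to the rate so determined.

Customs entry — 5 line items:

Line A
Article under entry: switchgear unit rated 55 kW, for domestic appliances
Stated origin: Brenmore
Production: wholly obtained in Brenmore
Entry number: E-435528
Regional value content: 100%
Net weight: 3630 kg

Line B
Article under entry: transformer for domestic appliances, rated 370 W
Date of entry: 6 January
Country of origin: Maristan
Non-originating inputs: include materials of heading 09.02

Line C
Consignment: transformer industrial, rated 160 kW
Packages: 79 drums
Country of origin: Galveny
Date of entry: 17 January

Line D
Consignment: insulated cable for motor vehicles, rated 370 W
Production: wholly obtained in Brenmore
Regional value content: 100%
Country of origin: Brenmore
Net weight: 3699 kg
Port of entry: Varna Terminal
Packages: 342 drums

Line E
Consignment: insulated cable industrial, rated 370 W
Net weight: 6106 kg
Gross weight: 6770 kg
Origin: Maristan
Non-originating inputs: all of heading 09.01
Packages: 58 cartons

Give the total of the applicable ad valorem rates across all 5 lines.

Line A: switchgear unit → 09.01; rated 55 kW → 09.01.01; for domestic appliances → 09.01.01.01. Scheduled 33%. Brenmore agreement on 09.03.02: 09.01.01.01 not covered; Brenmore agreement on 09.03.01: 09.01.01.01 not covered; anti-dumping (Brenmore, 09.01): +31%; total 33% + 31% = 64%. → 64%.
Line B: transformer → 09.02; rated 370 W → 09.02.01; for domestic appliances → 09.02.01.01. Scheduled 22%. Maristan agreement on 09.01.02.02: 09.02.01.01 not covered. → 22%.
Line C: transformer → 09.02; rated 160 kW → 09.02.02; industrial → 09.02.02.01. Scheduled 21%. No special measure applies. → 21%.
Line D: insulated cable → 09.03; rated 370 W → 09.03.01; for motor vehicles → 09.03.01.02. Scheduled 27%. Brenmore agreement on 09.03.02: 09.03.01.02 not covered; Brenmore agreement on 09.03.01: wholly obtained → 5% available; preferential 5%. → 5%.
Line E: insulated cable → 09.03; rated 370 W → 09.03.01; industrial → 09.03.01.03. Scheduled 27%. Maristan agreement on 09.01.02.02: 09.03.01.03 not covered. → 27%.
Sum: 64% + 22% + 21% + 5% + 27% = 139%.

139%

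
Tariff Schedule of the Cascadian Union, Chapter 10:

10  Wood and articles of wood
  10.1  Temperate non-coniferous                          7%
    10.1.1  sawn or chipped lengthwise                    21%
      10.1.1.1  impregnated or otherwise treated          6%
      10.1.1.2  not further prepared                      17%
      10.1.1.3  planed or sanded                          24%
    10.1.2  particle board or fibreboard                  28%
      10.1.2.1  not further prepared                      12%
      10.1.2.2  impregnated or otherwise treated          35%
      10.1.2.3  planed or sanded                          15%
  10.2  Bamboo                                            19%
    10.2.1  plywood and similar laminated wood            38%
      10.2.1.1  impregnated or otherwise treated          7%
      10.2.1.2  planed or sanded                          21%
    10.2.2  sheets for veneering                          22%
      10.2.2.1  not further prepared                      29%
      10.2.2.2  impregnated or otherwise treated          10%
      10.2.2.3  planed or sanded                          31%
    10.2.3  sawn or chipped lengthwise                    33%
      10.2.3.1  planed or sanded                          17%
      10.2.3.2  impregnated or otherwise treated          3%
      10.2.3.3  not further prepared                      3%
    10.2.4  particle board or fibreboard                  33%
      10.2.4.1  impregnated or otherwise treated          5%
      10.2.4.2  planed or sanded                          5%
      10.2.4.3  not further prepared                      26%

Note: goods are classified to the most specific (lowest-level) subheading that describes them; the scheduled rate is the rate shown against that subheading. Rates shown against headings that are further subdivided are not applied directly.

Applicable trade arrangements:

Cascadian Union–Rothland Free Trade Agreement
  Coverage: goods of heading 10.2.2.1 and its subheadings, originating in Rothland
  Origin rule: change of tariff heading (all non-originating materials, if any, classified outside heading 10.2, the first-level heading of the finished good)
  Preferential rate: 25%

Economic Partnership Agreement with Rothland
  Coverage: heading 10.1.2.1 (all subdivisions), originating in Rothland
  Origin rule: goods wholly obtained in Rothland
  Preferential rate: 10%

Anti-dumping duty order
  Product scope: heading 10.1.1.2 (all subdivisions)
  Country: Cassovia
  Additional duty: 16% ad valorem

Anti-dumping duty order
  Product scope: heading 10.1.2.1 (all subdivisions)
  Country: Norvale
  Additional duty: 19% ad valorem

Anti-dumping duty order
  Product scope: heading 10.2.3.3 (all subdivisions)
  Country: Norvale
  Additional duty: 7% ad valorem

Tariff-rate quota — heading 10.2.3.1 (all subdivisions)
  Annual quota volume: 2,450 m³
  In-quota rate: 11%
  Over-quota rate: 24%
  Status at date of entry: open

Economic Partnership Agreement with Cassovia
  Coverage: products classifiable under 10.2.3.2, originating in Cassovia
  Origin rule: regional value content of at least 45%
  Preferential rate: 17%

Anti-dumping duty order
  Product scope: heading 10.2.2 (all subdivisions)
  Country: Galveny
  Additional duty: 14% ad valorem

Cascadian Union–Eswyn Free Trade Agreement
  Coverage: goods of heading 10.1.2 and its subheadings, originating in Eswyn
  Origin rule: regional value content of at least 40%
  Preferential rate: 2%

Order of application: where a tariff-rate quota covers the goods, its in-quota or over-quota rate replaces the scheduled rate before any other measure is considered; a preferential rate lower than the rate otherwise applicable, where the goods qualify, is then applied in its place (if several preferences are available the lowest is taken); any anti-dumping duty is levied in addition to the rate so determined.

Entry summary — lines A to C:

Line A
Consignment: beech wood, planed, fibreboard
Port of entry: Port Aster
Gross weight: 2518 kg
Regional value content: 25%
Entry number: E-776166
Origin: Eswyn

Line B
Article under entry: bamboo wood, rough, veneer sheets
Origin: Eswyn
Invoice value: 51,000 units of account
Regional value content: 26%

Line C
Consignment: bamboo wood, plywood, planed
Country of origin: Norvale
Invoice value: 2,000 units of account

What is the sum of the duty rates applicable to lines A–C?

Line A: beech → 10.1; fibreboard → 10.1.2; planed → 10.1.2.3. Scheduled 15%. Eswyn agreement on 10.1.2: RVC < 40%. → 15%.
Line B: bamboo → 10.2; veneer sheets → 10.2.2; rough → 10.2.2.1. Scheduled 29%. Eswyn agreement on 10.1.2: 10.2.2.1 not covered. → 29%.
Line C: bamboo → 10.2; plywood → 10.2.1; planed → 10.2.1.2. Scheduled 21%. No special measure applies. → 21%.
Sum: 15% + 29% + 21% = 65%.

65%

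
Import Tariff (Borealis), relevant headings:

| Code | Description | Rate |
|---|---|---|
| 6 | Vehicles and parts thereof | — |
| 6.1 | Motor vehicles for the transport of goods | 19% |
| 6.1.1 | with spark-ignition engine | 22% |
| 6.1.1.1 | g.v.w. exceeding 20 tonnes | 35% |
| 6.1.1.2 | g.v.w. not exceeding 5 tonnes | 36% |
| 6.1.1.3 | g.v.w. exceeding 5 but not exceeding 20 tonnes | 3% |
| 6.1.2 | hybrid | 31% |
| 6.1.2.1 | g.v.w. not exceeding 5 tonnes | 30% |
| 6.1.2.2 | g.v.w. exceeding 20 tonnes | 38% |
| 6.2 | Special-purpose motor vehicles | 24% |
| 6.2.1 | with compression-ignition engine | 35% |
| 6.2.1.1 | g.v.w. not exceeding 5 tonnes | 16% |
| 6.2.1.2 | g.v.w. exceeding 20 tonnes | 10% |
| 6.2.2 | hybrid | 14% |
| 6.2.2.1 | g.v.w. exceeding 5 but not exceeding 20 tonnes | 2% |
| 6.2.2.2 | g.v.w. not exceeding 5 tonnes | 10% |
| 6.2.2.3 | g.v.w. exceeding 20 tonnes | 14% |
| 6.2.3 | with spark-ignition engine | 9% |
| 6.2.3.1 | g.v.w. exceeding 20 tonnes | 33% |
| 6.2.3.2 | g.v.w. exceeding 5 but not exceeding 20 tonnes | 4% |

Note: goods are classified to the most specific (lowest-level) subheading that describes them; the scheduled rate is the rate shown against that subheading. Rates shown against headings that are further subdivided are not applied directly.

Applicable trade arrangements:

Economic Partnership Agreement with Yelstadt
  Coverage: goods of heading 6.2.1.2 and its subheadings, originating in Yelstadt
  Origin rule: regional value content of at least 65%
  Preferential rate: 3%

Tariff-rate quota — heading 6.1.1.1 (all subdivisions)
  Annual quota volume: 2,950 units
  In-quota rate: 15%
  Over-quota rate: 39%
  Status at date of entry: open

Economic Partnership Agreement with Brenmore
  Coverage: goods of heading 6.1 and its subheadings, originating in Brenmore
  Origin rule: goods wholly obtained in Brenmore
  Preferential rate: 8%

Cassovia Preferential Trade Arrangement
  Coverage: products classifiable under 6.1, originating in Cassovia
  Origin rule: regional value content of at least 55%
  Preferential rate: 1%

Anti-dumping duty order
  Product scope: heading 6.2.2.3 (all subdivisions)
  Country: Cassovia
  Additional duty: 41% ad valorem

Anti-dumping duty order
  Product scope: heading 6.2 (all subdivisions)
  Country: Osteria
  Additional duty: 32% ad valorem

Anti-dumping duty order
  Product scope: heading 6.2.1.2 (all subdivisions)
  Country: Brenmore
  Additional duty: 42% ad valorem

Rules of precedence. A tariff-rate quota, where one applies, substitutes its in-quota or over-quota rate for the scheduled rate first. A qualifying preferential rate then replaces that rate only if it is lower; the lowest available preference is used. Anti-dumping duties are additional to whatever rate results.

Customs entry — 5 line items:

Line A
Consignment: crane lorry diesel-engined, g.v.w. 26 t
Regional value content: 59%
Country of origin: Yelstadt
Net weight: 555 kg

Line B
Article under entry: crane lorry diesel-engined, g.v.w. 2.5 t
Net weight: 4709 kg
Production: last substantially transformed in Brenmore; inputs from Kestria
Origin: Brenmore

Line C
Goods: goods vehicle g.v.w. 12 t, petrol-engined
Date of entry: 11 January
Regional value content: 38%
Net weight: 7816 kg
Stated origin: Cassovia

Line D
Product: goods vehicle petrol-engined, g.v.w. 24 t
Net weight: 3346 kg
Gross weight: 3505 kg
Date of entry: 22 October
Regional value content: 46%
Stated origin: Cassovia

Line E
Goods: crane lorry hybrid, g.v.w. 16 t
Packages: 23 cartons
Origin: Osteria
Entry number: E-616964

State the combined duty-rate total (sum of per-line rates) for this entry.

Line A: crane lorry → 6.2; diesel-engined → 6.2.1; g.v.w. 26 t → 6.2.1.2. Scheduled 10%. Yelstadt agreement on 6.2.1.2: RVC < 65%. → 10%.
Line B: crane lorry → 6.2; diesel-engined → 6.2.1; g.v.w. 2.5 t → 6.2.1.1. Scheduled 16%. Brenmore agreement on 6.1: 6.2.1.1 not covered. → 16%.
Line C: goods vehicle → 6.1; petrol-engined → 6.1.1; g.v.w. 12 t → 6.1.1.3. Scheduled 3%. Cassovia agreement on 6.1: RVC < 55%. → 3%.
Line D: goods vehicle → 6.1; petrol-engined → 6.1.1; g.v.w. 24 t → 6.1.1.1. Scheduled 35%. quota on 6.1.1.1 open → in-quota 15%; Cassovia agreement on 6.1: RVC < 55%. → 15%.
Line E: crane lorry → 6.2; hybrid → 6.2.2; g.v.w. 16 t → 6.2.2.1. Scheduled 2%. anti-dumping (Osteria, 6.2): +32%; total 2% + 32% = 34%. → 34%.
Sum: 10% + 16% + 3% + 15% + 34% = 78%.

78%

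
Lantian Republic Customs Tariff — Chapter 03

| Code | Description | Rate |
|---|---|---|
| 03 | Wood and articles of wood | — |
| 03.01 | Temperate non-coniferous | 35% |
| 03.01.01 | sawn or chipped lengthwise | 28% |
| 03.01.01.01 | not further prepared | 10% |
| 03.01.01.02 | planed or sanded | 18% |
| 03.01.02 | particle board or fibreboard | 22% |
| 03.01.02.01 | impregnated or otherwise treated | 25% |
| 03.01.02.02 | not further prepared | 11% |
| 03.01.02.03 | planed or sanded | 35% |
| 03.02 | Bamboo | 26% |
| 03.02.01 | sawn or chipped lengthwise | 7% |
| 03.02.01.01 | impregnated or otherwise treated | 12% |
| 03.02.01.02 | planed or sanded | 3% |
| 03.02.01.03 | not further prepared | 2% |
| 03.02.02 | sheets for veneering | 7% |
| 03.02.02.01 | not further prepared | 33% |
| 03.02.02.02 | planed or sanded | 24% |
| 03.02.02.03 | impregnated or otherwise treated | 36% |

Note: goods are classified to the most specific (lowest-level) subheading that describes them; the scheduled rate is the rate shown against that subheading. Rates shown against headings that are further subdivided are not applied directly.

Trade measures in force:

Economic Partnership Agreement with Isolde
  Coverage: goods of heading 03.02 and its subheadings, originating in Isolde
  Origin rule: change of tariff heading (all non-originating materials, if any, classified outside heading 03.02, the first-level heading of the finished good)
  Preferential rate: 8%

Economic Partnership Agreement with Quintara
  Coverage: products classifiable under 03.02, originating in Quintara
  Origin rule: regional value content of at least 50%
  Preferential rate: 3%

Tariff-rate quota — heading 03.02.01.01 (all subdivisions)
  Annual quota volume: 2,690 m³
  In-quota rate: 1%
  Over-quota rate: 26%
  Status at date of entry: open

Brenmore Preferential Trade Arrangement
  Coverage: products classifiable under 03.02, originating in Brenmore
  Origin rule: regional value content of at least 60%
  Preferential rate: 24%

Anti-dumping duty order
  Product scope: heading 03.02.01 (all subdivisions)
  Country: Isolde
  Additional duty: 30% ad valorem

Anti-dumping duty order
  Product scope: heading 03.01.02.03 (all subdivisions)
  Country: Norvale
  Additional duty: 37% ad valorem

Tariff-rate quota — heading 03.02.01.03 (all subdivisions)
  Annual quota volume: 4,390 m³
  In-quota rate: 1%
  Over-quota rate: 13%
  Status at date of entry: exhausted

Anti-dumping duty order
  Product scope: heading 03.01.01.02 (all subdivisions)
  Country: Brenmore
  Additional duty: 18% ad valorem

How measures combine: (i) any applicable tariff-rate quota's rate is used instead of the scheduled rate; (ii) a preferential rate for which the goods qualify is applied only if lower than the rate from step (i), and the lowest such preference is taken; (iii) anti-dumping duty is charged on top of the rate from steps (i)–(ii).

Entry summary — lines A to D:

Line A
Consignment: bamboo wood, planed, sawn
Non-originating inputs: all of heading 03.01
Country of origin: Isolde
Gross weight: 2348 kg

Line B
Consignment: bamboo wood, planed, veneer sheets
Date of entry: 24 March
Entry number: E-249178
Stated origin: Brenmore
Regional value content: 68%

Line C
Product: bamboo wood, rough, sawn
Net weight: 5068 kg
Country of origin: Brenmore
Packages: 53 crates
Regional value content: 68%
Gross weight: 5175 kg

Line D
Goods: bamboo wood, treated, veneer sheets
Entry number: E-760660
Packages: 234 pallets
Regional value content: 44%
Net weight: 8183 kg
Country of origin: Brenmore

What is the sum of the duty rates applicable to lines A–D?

Line A: bamboo → 03.02; sawn → 03.02.01; planed → 03.02.01.02. Scheduled 3%. Isolde agreement on 03.02: CTH met → 8% available; preference 8% not lower than 3% → no reduction; anti-dumping (Isolde, 03.02.01): +30%; total 3% + 30% = 33%. → 33%.
Line B: bamboo → 03.02; veneer sheets → 03.02.02; planed → 03.02.02.02. Scheduled 24%. Brenmore agreement on 03.02: RVC ≥ 60% → 24% available; preference 24% not lower than 24% → no reduction. → 24%.
Line C: bamboo → 03.02; sawn → 03.02.01; rough → 03.02.01.03. Scheduled 2%. quota on 03.02.01.03 exhausted → over-quota 13%; Brenmore agreement on 03.02: RVC ≥ 60% → 24% available; preference 24% not lower than 13% → no reduction. → 13%.
Line D: bamboo → 03.02; veneer sheets → 03.02.02; treated → 03.02.02.03. Scheduled 36%. Brenmore agreement on 03.02: RVC < 60%. → 36%.
Sum: 33% + 24% + 13% + 36% = 106%.

106%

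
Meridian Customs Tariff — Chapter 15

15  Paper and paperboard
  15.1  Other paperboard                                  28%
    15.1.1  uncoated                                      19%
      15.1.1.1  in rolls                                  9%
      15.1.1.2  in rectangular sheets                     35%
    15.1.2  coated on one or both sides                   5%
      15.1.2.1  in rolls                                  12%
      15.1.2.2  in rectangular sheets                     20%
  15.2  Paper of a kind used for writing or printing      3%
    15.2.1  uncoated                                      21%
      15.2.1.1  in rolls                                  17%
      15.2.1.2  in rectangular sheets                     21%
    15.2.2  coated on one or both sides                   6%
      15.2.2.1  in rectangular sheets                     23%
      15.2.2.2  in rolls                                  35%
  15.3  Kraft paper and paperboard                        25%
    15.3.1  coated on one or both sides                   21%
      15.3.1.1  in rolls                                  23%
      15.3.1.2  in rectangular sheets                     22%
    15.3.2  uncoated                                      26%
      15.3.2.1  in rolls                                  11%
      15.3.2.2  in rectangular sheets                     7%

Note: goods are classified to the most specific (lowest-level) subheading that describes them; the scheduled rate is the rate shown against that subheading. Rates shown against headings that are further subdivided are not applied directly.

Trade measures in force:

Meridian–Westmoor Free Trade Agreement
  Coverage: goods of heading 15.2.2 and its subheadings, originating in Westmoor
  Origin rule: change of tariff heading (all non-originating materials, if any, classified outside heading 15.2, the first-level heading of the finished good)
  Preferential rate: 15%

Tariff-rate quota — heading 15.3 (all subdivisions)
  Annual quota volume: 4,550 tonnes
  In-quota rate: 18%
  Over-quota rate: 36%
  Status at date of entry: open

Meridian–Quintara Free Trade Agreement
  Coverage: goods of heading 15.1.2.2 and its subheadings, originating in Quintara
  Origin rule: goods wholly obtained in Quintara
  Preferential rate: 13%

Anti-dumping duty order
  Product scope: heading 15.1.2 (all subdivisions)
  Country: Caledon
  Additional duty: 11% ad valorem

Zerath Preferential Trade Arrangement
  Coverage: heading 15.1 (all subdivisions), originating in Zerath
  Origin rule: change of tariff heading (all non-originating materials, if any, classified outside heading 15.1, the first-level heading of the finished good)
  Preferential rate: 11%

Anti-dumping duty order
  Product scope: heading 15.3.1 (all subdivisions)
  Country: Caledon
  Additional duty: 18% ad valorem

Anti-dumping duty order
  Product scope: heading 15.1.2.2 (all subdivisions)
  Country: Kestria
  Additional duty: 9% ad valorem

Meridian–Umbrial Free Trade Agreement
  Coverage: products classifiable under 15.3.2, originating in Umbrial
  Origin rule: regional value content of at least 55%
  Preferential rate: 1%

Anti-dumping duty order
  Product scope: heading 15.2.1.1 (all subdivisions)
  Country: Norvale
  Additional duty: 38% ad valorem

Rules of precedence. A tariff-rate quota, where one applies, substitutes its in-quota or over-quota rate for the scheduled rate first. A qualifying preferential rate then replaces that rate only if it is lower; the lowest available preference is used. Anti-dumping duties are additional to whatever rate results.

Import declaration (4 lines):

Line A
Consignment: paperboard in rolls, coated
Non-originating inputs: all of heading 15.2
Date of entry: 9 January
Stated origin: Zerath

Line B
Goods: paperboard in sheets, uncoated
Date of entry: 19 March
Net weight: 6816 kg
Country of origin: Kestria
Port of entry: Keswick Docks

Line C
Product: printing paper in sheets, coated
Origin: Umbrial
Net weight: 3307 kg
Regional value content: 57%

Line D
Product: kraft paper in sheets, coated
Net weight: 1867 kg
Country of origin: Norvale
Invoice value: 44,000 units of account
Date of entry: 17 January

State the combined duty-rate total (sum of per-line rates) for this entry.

Line A: paperboard → 15.1; coated → 15.1.2; in rolls → 15.1.2.1. Scheduled 12%. Zerath agreement on 15.1: CTH met → 11% available; preferential 11%. → 11%.
Line B: paperboard → 15.1; uncoated → 15.1.1; in sheets → 15.1.1.2. Scheduled 35%. No special measure applies. → 35%.
Line C: printing paper → 15.2; coated → 15.2.2; in sheets → 15.2.2.1. Scheduled 23%. Umbrial agreement on 15.3.2: 15.2.2.1 not covered. → 23%.
Line D: kraft paper → 15.3; coated → 15.3.1; in sheets → 15.3.1.2. Scheduled 22%. quota on 15.3 open → in-quota 18%. → 18%.
Sum: 11% + 35% + 23% + 18% = 87%.

87%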